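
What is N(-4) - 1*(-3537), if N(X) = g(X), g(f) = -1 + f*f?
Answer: 3552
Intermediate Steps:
g(f) = -1 + f**2
N(X) = -1 + X**2
N(-4) - 1*(-3537) = (-1 + (-4)**2) - 1*(-3537) = (-1 + 16) + 3537 = 15 + 3537 = 3552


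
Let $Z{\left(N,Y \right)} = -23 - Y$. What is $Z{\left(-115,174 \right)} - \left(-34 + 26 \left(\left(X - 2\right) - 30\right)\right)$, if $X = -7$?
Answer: $851$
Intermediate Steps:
$Z{\left(-115,174 \right)} - \left(-34 + 26 \left(\left(X - 2\right) - 30\right)\right) = \left(-23 - 174\right) - \left(-34 + 26 \left(\left(-7 - 2\right) - 30\right)\right) = \left(-23 - 174\right) - \left(-34 + 26 \left(-9 - 30\right)\right) = -197 + \left(\left(-26\right) \left(-39\right) + 34\right) = -197 + \left(1014 + 34\right) = -197 + 1048 = 851$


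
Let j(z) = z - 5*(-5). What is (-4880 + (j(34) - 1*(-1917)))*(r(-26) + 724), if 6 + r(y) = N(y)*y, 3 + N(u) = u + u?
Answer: -6237792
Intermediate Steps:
j(z) = 25 + z (j(z) = z + 25 = 25 + z)
N(u) = -3 + 2*u (N(u) = -3 + (u + u) = -3 + 2*u)
r(y) = -6 + y*(-3 + 2*y) (r(y) = -6 + (-3 + 2*y)*y = -6 + y*(-3 + 2*y))
(-4880 + (j(34) - 1*(-1917)))*(r(-26) + 724) = (-4880 + ((25 + 34) - 1*(-1917)))*((-6 - 26*(-3 + 2*(-26))) + 724) = (-4880 + (59 + 1917))*((-6 - 26*(-3 - 52)) + 724) = (-4880 + 1976)*((-6 - 26*(-55)) + 724) = -2904*((-6 + 1430) + 724) = -2904*(1424 + 724) = -2904*2148 = -6237792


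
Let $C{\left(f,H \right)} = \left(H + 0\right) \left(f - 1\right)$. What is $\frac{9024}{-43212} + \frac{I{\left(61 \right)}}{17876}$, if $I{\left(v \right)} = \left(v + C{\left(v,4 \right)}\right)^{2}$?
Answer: $\frac{312811449}{64371476} \approx 4.8595$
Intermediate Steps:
$C{\left(f,H \right)} = H \left(-1 + f\right)$
$I{\left(v \right)} = \left(-4 + 5 v\right)^{2}$ ($I{\left(v \right)} = \left(v + 4 \left(-1 + v\right)\right)^{2} = \left(v + \left(-4 + 4 v\right)\right)^{2} = \left(-4 + 5 v\right)^{2}$)
$\frac{9024}{-43212} + \frac{I{\left(61 \right)}}{17876} = \frac{9024}{-43212} + \frac{\left(-4 + 5 \cdot 61\right)^{2}}{17876} = 9024 \left(- \frac{1}{43212}\right) + \left(-4 + 305\right)^{2} \cdot \frac{1}{17876} = - \frac{752}{3601} + 301^{2} \cdot \frac{1}{17876} = - \frac{752}{3601} + 90601 \cdot \frac{1}{17876} = - \frac{752}{3601} + \frac{90601}{17876} = \frac{312811449}{64371476}$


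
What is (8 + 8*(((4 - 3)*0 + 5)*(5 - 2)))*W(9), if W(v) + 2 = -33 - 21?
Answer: -7168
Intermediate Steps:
W(v) = -56 (W(v) = -2 + (-33 - 21) = -2 - 54 = -56)
(8 + 8*(((4 - 3)*0 + 5)*(5 - 2)))*W(9) = (8 + 8*(((4 - 3)*0 + 5)*(5 - 2)))*(-56) = (8 + 8*((1*0 + 5)*3))*(-56) = (8 + 8*((0 + 5)*3))*(-56) = (8 + 8*(5*3))*(-56) = (8 + 8*15)*(-56) = (8 + 120)*(-56) = 128*(-56) = -7168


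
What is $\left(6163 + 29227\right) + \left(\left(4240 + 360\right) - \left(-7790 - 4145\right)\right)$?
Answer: $51925$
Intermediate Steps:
$\left(6163 + 29227\right) + \left(\left(4240 + 360\right) - \left(-7790 - 4145\right)\right) = 35390 + \left(4600 - -11935\right) = 35390 + \left(4600 + 11935\right) = 35390 + 16535 = 51925$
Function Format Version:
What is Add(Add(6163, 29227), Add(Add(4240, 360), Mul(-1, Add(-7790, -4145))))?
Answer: 51925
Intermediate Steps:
Add(Add(6163, 29227), Add(Add(4240, 360), Mul(-1, Add(-7790, -4145)))) = Add(35390, Add(4600, Mul(-1, -11935))) = Add(35390, Add(4600, 11935)) = Add(35390, 16535) = 51925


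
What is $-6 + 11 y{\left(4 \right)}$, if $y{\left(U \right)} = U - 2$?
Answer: $16$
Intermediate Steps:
$y{\left(U \right)} = -2 + U$
$-6 + 11 y{\left(4 \right)} = -6 + 11 \left(-2 + 4\right) = -6 + 11 \cdot 2 = -6 + 22 = 16$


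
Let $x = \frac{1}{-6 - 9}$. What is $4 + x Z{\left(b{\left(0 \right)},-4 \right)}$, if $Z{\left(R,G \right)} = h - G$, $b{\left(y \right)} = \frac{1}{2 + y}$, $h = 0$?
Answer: $\frac{56}{15} \approx 3.7333$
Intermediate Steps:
$x = - \frac{1}{15}$ ($x = \frac{1}{-6 - 9} = \frac{1}{-15} = - \frac{1}{15} \approx -0.066667$)
$Z{\left(R,G \right)} = - G$ ($Z{\left(R,G \right)} = 0 - G = - G$)
$4 + x Z{\left(b{\left(0 \right)},-4 \right)} = 4 - \frac{\left(-1\right) \left(-4\right)}{15} = 4 - \frac{4}{15} = \frac{56}{15}$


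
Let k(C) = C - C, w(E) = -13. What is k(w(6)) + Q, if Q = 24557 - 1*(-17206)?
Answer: 41763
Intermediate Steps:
k(C) = 0
Q = 41763 (Q = 24557 + 17206 = 41763)
k(w(6)) + Q = 0 + 41763 = 41763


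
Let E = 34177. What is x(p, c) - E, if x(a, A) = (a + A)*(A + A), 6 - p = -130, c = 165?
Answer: 65153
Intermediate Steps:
p = 136 (p = 6 - 1*(-130) = 6 + 130 = 136)
x(a, A) = 2*A*(A + a) (x(a, A) = (A + a)*(2*A) = 2*A*(A + a))
x(p, c) - E = 2*165*(165 + 136) - 1*34177 = 2*165*301 - 34177 = 99330 - 34177 = 65153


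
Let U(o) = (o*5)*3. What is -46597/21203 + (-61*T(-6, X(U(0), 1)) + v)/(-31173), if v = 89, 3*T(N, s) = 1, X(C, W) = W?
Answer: -4362072661/1982883357 ≈ -2.1999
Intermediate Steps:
U(o) = 15*o (U(o) = (5*o)*3 = 15*o)
T(N, s) = ⅓ (T(N, s) = (⅓)*1 = ⅓)
-46597/21203 + (-61*T(-6, X(U(0), 1)) + v)/(-31173) = -46597/21203 + (-61*⅓ + 89)/(-31173) = -46597*1/21203 + (-61/3 + 89)*(-1/31173) = -46597/21203 + (206/3)*(-1/31173) = -46597/21203 - 206/93519 = -4362072661/1982883357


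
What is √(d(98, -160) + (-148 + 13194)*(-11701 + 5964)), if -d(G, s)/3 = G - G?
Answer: I*√74844902 ≈ 8651.3*I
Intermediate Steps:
d(G, s) = 0 (d(G, s) = -3*(G - G) = -3*0 = 0)
√(d(98, -160) + (-148 + 13194)*(-11701 + 5964)) = √(0 + (-148 + 13194)*(-11701 + 5964)) = √(0 + 13046*(-5737)) = √(0 - 74844902) = √(-74844902) = I*√74844902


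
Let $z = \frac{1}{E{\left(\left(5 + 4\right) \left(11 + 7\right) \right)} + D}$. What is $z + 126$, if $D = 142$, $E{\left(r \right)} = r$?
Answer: $\frac{38305}{304} \approx 126.0$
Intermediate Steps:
$z = \frac{1}{304}$ ($z = \frac{1}{\left(5 + 4\right) \left(11 + 7\right) + 142} = \frac{1}{9 \cdot 18 + 142} = \frac{1}{162 + 142} = \frac{1}{304} \approx 0.0032895$)
$z + 126 = \frac{1}{304} + 126 = \frac{38305}{304}$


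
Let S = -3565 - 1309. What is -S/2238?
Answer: 2437/1119 ≈ 2.1778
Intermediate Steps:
S = -4874
-S/2238 = -(-4874)/2238 = -1*(-2437/1119) = 2437/1119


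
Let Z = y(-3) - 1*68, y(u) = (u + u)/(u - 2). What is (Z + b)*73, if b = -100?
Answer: -60882/5 ≈ -12176.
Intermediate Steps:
y(u) = 2*u/(-2 + u) (y(u) = (2*u)/(-2 + u) = 2*u/(-2 + u))
Z = -334/5 (Z = 2*(-3)/(-2 - 3) - 1*68 = 2*(-3)/(-5) - 68 = 2*(-3)*(-⅕) - 68 = 6/5 - 68 = -334/5 ≈ -66.800)
(Z + b)*73 = (-334/5 - 100)*73 = -834/5*73 = -60882/5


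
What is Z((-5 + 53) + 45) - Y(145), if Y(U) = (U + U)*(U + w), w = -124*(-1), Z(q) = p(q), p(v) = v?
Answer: -77917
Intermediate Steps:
Z(q) = q
w = 124
Y(U) = 2*U*(124 + U) (Y(U) = (U + U)*(U + 124) = (2*U)*(124 + U) = 2*U*(124 + U))
Z((-5 + 53) + 45) - Y(145) = ((-5 + 53) + 45) - 2*145*(124 + 145) = (48 + 45) - 2*145*269 = 93 - 1*78010 = 93 - 78010 = -77917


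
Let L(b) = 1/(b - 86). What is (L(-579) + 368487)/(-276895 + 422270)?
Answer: 245043854/96674375 ≈ 2.5347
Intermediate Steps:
L(b) = 1/(-86 + b)
(L(-579) + 368487)/(-276895 + 422270) = (1/(-86 - 579) + 368487)/(-276895 + 422270) = (1/(-665) + 368487)/145375 = (-1/665 + 368487)*(1/145375) = (245043854/665)*(1/145375) = 245043854/96674375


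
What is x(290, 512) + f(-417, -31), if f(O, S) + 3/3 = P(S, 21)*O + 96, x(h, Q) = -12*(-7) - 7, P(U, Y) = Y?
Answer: -8585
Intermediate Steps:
x(h, Q) = 77 (x(h, Q) = 84 - 7 = 77)
f(O, S) = 95 + 21*O (f(O, S) = -1 + (21*O + 96) = -1 + (96 + 21*O) = 95 + 21*O)
x(290, 512) + f(-417, -31) = 77 + (95 + 21*(-417)) = 77 + (95 - 8757) = 77 - 8662 = -8585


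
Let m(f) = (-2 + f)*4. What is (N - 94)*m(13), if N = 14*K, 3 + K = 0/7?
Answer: -5984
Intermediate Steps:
m(f) = -8 + 4*f
K = -3 (K = -3 + 0/7 = -3 + 0*(1/7) = -3 + 0 = -3)
N = -42 (N = 14*(-3) = -42)
(N - 94)*m(13) = (-42 - 94)*(-8 + 4*13) = -136*(-8 + 52) = -136*44 = -5984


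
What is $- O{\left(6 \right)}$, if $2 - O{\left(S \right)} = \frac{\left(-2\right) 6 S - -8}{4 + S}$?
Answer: $- \frac{42}{5} \approx -8.4$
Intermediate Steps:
$O{\left(S \right)} = 2 - \frac{8 - 12 S}{4 + S}$ ($O{\left(S \right)} = 2 - \frac{\left(-2\right) 6 S - -8}{4 + S} = 2 - \frac{- 12 S + 8}{4 + S} = 2 - \frac{8 - 12 S}{4 + S}$)
$- O{\left(6 \right)} = - \frac{14 \cdot 6}{4 + 6} = - \frac{14 \cdot 6}{10} = \left(-1\right) \frac{42}{5} = - \frac{42}{5}$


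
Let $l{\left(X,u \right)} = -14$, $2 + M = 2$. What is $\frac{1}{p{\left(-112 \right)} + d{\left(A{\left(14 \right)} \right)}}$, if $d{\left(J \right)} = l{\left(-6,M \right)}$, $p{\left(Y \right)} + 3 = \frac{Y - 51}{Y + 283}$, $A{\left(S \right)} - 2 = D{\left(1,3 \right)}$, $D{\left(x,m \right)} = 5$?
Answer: $- \frac{171}{3070} \approx -0.0557$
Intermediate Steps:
$M = 0$ ($M = -2 + 2 = 0$)
$A{\left(S \right)} = 7$ ($A{\left(S \right)} = 2 + 5 = 7$)
$p{\left(Y \right)} = -3 + \frac{-51 + Y}{283 + Y}$ ($p{\left(Y \right)} = -3 + \frac{Y - 51}{Y + 283} = -3 + \frac{-51 + Y}{283 + Y}$)
$d{\left(J \right)} = -14$
$\frac{1}{p{\left(-112 \right)} + d{\left(A{\left(14 \right)} \right)}} = \frac{1}{\frac{2 \left(-450 - -112\right)}{283 - 112} - 14} = \frac{1}{\frac{2 \left(-450 + 112\right)}{171} - 14} = \frac{1}{2 \cdot \frac{1}{171} \left(-338\right) - 14} = \frac{1}{- \frac{676}{171} - 14} = \frac{1}{- \frac{3070}{171}} = - \frac{171}{3070}$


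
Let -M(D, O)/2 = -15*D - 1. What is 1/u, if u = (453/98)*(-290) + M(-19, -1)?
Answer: -49/93517 ≈ -0.00052397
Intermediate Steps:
M(D, O) = 2 + 30*D (M(D, O) = -2*(-15*D - 1) = -2*(-1 - 15*D) = 2 + 30*D)
u = -93517/49 (u = (453/98)*(-290) + (2 + 30*(-19)) = (453*(1/98))*(-290) + (2 - 570) = (453/98)*(-290) - 568 = -65685/49 - 568 = -93517/49 ≈ -1908.5)
1/u = 1/(-93517/49) = -49/93517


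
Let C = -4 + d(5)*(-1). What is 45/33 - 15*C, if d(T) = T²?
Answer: 4800/11 ≈ 436.36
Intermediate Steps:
C = -29 (C = -4 + 5²*(-1) = -4 + 25*(-1) = -4 - 25 = -29)
45/33 - 15*C = 45/33 - 15*(-29) = 45*(1/33) + 435 = 15/11 + 435 = 4800/11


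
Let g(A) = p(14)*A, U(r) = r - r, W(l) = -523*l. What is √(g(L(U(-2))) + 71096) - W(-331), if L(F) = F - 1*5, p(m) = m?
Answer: -173113 + √71026 ≈ -1.7285e+5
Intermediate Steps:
U(r) = 0
L(F) = -5 + F (L(F) = F - 5 = -5 + F)
g(A) = 14*A
√(g(L(U(-2))) + 71096) - W(-331) = √(14*(-5 + 0) + 71096) - (-523)*(-331) = √(14*(-5) + 71096) - 1*173113 = √(-70 + 71096) - 173113 = √71026 - 173113 = -173113 + √71026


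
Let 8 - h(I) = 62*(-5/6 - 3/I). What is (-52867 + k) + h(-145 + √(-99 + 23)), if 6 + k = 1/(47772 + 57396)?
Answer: -39067847778833/739716656 - 372*I*√19/21101 ≈ -52815.0 - 0.076845*I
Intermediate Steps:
k = -631007/105168 (k = -6 + 1/(47772 + 57396) = -6 + 1/105168 = -631007/105168 ≈ -6.0000)
h(I) = 179/3 + 186/I (h(I) = 8 - 62*(-5/6 - 3/I) = 8 - 62*(-5*⅙ - 3/I) = 8 - 62*(-⅚ - 3/I) = 8 - (-155/3 - 186/I) = 8 + (155/3 + 186/I) = 179/3 + 186/I)
(-52867 + k) + h(-145 + √(-99 + 23)) = (-52867 - 631007/105168) + (179/3 + 186/(-145 + √(-99 + 23))) = -5560547663/105168 + (179/3 + 186/(-145 + √(-76))) = -5560547663/105168 + (179/3 + 186/(-145 + 2*I*√19)) = -1851424213/35056 + 186/(-145 + 2*I*√19)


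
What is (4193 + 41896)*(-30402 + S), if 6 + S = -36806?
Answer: -3097826046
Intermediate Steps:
S = -36812 (S = -6 - 36806 = -36812)
(4193 + 41896)*(-30402 + S) = (4193 + 41896)*(-30402 - 36812) = 46089*(-67214) = -3097826046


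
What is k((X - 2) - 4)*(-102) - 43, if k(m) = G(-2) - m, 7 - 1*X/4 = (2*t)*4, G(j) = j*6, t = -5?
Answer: 19745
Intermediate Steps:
G(j) = 6*j
X = 188 (X = 28 - 4*2*(-5)*4 = 28 - (-40)*4 = 28 - 4*(-40) = 28 + 160 = 188)
k(m) = -12 - m (k(m) = 6*(-2) - m = -12 - m)
k((X - 2) - 4)*(-102) - 43 = (-12 - ((188 - 2) - 4))*(-102) - 43 = (-12 - (186 - 4))*(-102) - 43 = (-12 - 1*182)*(-102) - 43 = (-12 - 182)*(-102) - 43 = -194*(-102) - 43 = 19788 - 43 = 19745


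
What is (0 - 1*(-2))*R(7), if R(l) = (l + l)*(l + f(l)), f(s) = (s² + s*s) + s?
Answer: 3136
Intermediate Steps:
f(s) = s + 2*s² (f(s) = (s² + s²) + s = 2*s² + s = s + 2*s²)
R(l) = 2*l*(l + l*(1 + 2*l)) (R(l) = (l + l)*(l + l*(1 + 2*l)) = (2*l)*(l + l*(1 + 2*l)) = 2*l*(l + l*(1 + 2*l)))
(0 - 1*(-2))*R(7) = (0 - 1*(-2))*(4*7²*(1 + 7)) = (0 + 2)*(4*49*8) = 2*1568 = 3136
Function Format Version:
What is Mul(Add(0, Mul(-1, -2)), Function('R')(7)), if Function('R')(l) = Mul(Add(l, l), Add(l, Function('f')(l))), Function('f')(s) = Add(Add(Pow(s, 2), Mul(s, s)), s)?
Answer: 3136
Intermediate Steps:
Function('f')(s) = Add(s, Mul(2, Pow(s, 2))) (Function('f')(s) = Add(Add(Pow(s, 2), Pow(s, 2)), s) = Add(Mul(2, Pow(s, 2)), s) = Add(s, Mul(2, Pow(s, 2))))
Function('R')(l) = Mul(2, l, Add(l, Mul(l, Add(1, Mul(2, l))))) (Function('R')(l) = Mul(Add(l, l), Add(l, Mul(l, Add(1, Mul(2, l))))) = Mul(Mul(2, l), Add(l, Mul(l, Add(1, Mul(2, l))))) = Mul(2, l, Add(l, Mul(l, Add(1, Mul(2, l))))))
Mul(Add(0, Mul(-1, -2)), Function('R')(7)) = Mul(Add(0, Mul(-1, -2)), Mul(4, Pow(7, 2), Add(1, 7))) = Mul(Add(0, 2), Mul(4, 49, 8)) = Mul(2, 1568) = 3136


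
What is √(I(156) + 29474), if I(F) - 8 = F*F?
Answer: √53818 ≈ 231.99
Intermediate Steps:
I(F) = 8 + F² (I(F) = 8 + F*F = 8 + F²)
√(I(156) + 29474) = √((8 + 156²) + 29474) = √((8 + 24336) + 29474) = √(24344 + 29474) = √53818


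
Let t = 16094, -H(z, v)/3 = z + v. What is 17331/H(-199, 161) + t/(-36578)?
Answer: 105349767/694982 ≈ 151.59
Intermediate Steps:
H(z, v) = -3*v - 3*z (H(z, v) = -3*(z + v) = -3*(v + z) = -3*v - 3*z)
17331/H(-199, 161) + t/(-36578) = 17331/(-3*161 - 3*(-199)) + 16094/(-36578) = 17331/(-483 + 597) + 16094*(-1/36578) = 17331/114 - 8047/18289 = 17331*(1/114) - 8047/18289 = 5777/38 - 8047/18289 = 105349767/694982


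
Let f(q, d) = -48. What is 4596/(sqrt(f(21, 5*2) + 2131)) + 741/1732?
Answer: 741/1732 + 4596*sqrt(2083)/2083 ≈ 101.13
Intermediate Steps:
4596/(sqrt(f(21, 5*2) + 2131)) + 741/1732 = 4596/(sqrt(-48 + 2131)) + 741/1732 = 4596/(sqrt(2083)) + 741*(1/1732) = 4596*(sqrt(2083)/2083) + 741/1732 = 4596*sqrt(2083)/2083 + 741/1732 = 741/1732 + 4596*sqrt(2083)/2083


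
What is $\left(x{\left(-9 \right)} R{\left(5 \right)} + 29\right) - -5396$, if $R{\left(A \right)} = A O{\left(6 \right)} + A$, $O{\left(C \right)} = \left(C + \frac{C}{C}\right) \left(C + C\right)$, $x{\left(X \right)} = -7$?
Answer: $2450$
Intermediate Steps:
$O{\left(C \right)} = 2 C \left(1 + C\right)$ ($O{\left(C \right)} = \left(C + 1\right) 2 C = \left(1 + C\right) 2 C = 2 C \left(1 + C\right)$)
$R{\left(A \right)} = 85 A$ ($R{\left(A \right)} = A 2 \cdot 6 \left(1 + 6\right) + A = A 2 \cdot 6 \cdot 7 + A = A 84 + A = 84 A + A = 85 A$)
$\left(x{\left(-9 \right)} R{\left(5 \right)} + 29\right) - -5396 = \left(- 7 \cdot 85 \cdot 5 + 29\right) - -5396 = \left(\left(-7\right) 425 + 29\right) + 5396 = \left(-2975 + 29\right) + 5396 = -2946 + 5396 = 2450$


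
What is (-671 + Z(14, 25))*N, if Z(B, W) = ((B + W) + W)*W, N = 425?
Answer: 394825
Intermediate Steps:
Z(B, W) = W*(B + 2*W) (Z(B, W) = (B + 2*W)*W = W*(B + 2*W))
(-671 + Z(14, 25))*N = (-671 + 25*(14 + 2*25))*425 = (-671 + 25*(14 + 50))*425 = (-671 + 25*64)*425 = (-671 + 1600)*425 = 929*425 = 394825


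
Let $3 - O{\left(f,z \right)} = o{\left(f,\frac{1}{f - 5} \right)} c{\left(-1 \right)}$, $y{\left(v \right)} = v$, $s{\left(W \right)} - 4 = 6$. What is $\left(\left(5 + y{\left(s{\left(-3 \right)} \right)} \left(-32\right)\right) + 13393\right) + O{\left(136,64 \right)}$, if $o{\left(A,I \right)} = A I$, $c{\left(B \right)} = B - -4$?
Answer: $\frac{1713203}{131} \approx 13078.0$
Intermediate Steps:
$s{\left(W \right)} = 10$ ($s{\left(W \right)} = 4 + 6 = 10$)
$c{\left(B \right)} = 4 + B$ ($c{\left(B \right)} = B + 4 = 4 + B$)
$O{\left(f,z \right)} = 3 - \frac{3 f}{-5 + f}$ ($O{\left(f,z \right)} = 3 - \frac{f}{f - 5} \left(4 - 1\right) = 3 - \frac{f}{-5 + f} 3 = 3 - \frac{3 f}{-5 + f}$)
$\left(\left(5 + y{\left(s{\left(-3 \right)} \right)} \left(-32\right)\right) + 13393\right) + O{\left(136,64 \right)} = \left(\left(5 + 10 \left(-32\right)\right) + 13393\right) - \frac{15}{-5 + 136} = \left(\left(5 - 320\right) + 13393\right) - \frac{15}{131} = \left(-315 + 13393\right) - \frac{15}{131} = 13078 - \frac{15}{131} = \frac{1713203}{131}$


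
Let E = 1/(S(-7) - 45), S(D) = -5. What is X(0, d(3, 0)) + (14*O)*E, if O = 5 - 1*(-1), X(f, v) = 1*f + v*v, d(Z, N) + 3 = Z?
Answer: -42/25 ≈ -1.6800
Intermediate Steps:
d(Z, N) = -3 + Z
X(f, v) = f + v**2
O = 6 (O = 5 + 1 = 6)
E = -1/50 (E = 1/(-5 - 45) = 1/(-50) = -1/50 ≈ -0.020000)
X(0, d(3, 0)) + (14*O)*E = (0 + (-3 + 3)**2) + (14*6)*(-1/50) = (0 + 0**2) + 84*(-1/50) = (0 + 0) - 42/25 = 0 - 42/25 = -42/25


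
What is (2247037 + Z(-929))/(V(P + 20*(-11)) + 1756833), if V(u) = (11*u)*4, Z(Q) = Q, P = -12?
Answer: 2246108/1746625 ≈ 1.2860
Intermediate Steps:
V(u) = 44*u
(2247037 + Z(-929))/(V(P + 20*(-11)) + 1756833) = (2247037 - 929)/(44*(-12 + 20*(-11)) + 1756833) = 2246108/(44*(-12 - 220) + 1756833) = 2246108/(44*(-232) + 1756833) = 2246108/(-10208 + 1756833) = 2246108/1746625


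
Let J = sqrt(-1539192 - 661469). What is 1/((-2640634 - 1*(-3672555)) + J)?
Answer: 1031921/1064863150902 - I*sqrt(2200661)/1064863150902 ≈ 9.6906e-7 - 1.3931e-9*I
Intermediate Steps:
J = I*sqrt(2200661) (J = sqrt(-2200661) = I*sqrt(2200661) ≈ 1483.5*I)
1/((-2640634 - 1*(-3672555)) + J) = 1/((-2640634 - 1*(-3672555)) + I*sqrt(2200661)) = 1/((-2640634 + 3672555) + I*sqrt(2200661)) = 1/(1031921 + I*sqrt(2200661))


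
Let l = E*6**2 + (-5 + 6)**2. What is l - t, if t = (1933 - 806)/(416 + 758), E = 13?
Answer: 549479/1174 ≈ 468.04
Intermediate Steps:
t = 1127/1174 ≈ 0.95997
l = 469 (l = 13*6**2 + (-5 + 6)**2 = 13*36 + 1**2 = 468 + 1 = 469)
l - t = 469 - 1*1127/1174 = 469 - 1127/1174 = 549479/1174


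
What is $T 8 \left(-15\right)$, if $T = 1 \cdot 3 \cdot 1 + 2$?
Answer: $-600$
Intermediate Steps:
$T = 5$ ($T = 3 \cdot 1 + 2 = 3 + 2 = 5$)
$T 8 \left(-15\right) = 5 \cdot 8 \left(-15\right) = 40 \left(-15\right) = -600$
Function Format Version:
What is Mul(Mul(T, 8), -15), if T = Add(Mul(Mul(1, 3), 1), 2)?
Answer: -600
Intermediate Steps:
T = 5 (T = Add(Mul(3, 1), 2) = Add(3, 2) = 5)
Mul(Mul(T, 8), -15) = Mul(Mul(5, 8), -15) = Mul(40, -15) = -600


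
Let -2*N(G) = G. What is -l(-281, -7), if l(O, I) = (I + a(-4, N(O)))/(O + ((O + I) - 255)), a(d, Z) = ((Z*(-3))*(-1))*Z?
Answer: 236855/3296 ≈ 71.861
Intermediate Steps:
N(G) = -G/2
a(d, Z) = 3*Z**2 (a(d, Z) = (-3*Z*(-1))*Z = (3*Z)*Z = 3*Z**2)
l(O, I) = (I + 3*O**2/4)/(-255 + I + 2*O) (l(O, I) = (I + 3*(-O/2)**2)/(O + ((O + I) - 255)) = (I + 3*(O**2/4))/(O + ((I + O) - 255)) = (I + 3*O**2/4)/(O + (-255 + I + O)) = (I + 3*O**2/4)/(-255 + I + 2*O))
-l(-281, -7) = -(-7 + (3/4)*(-281)**2)/(-255 - 7 + 2*(-281)) = -(-7 + (3/4)*78961)/(-255 - 7 - 562) = -(-7 + 236883/4)/(-824) = -(-1)*236855/(824*4) = -1*(-236855/3296) = 236855/3296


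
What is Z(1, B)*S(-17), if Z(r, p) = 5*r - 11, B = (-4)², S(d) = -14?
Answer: 84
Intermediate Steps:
B = 16
Z(r, p) = -11 + 5*r
Z(1, B)*S(-17) = (-11 + 5*1)*(-14) = (-11 + 5)*(-14) = -6*(-14) = 84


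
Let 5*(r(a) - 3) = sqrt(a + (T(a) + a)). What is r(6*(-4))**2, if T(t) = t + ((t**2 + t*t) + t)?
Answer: 1281/25 + 24*sqrt(66)/5 ≈ 90.235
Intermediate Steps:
T(t) = 2*t + 2*t**2 (T(t) = t + ((t**2 + t**2) + t) = t + (2*t**2 + t) = t + (t + 2*t**2) = 2*t + 2*t**2)
r(a) = 3 + sqrt(2*a + 2*a*(1 + a))/5 (r(a) = 3 + sqrt(a + (2*a*(1 + a) + a))/5 = 3 + sqrt(a + (a + 2*a*(1 + a)))/5 = 3 + sqrt(2*a + 2*a*(1 + a))/5)
r(6*(-4))**2 = (3 + sqrt(2)*sqrt((6*(-4))*(2 + 6*(-4)))/5)**2 = (3 + sqrt(2)*sqrt(-24*(2 - 24))/5)**2 = (3 + sqrt(2)*sqrt(-24*(-22))/5)**2 = (3 + sqrt(2)*sqrt(528)/5)**2 = (3 + sqrt(2)*(4*sqrt(33))/5)**2 = (3 + 4*sqrt(66)/5)**2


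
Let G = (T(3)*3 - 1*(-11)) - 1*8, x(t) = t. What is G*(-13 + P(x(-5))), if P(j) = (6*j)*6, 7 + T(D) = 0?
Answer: 3474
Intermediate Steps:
T(D) = -7 (T(D) = -7 + 0 = -7)
P(j) = 36*j
G = -18 (G = (-7*3 - 1*(-11)) - 1*8 = (-21 + 11) - 8 = -10 - 8 = -18)
G*(-13 + P(x(-5))) = -18*(-13 + 36*(-5)) = -18*(-13 - 180) = -18*(-193) = 3474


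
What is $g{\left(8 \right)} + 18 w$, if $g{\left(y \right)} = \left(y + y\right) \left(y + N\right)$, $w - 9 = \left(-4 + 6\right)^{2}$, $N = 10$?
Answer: $522$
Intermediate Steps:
$w = 13$ ($w = 9 + \left(-4 + 6\right)^{2} = 9 + 2^{2} = 9 + 4 = 13$)
$g{\left(y \right)} = 2 y \left(10 + y\right)$ ($g{\left(y \right)} = \left(y + y\right) \left(y + 10\right) = 2 y \left(10 + y\right)$)
$g{\left(8 \right)} + 18 w = 2 \cdot 8 \left(10 + 8\right) + 18 \cdot 13 = 2 \cdot 8 \cdot 18 + 234 = 288 + 234 = 522$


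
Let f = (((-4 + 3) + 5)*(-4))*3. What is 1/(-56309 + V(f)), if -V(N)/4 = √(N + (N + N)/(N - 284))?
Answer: -424877/23924404753 + 24*I*√9130/263168452283 ≈ -1.7759e-5 + 8.7139e-9*I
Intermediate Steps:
f = -48 (f = ((-1 + 5)*(-4))*3 = (4*(-4))*3 = -16*3 = -48)
V(N) = -4*√(N + 2*N/(-284 + N)) (V(N) = -4*√(N + (N + N)/(N - 284)) = -4*√(N + (2*N)/(-284 + N)) = -4*√(N + 2*N/(-284 + N)))
1/(-56309 + V(f)) = 1/(-56309 - 4*12*I*√110*√(-1/(-284 - 48))) = 1/(-56309 - 4*12*I*√110*√(-1/(-332))) = 1/(-56309 - 4*6*I*√9130/83) = 1/(-56309 - 24*I*√9130/83)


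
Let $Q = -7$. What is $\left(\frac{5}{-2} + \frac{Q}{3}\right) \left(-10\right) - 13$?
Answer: $\frac{106}{3} \approx 35.333$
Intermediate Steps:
$\left(\frac{5}{-2} + \frac{Q}{3}\right) \left(-10\right) - 13 = \left(\frac{5}{-2} - \frac{7}{3}\right) \left(-10\right) - 13 = \left(5 \left(- \frac{1}{2}\right) - \frac{7}{3}\right) \left(-10\right) - 13 = \left(- \frac{5}{2} - \frac{7}{3}\right) \left(-10\right) - 13 = \left(- \frac{29}{6}\right) \left(-10\right) - 13 = \frac{145}{3} - 13 = \frac{106}{3}$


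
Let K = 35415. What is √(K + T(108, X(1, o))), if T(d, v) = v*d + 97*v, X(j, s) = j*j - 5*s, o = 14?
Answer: √21270 ≈ 145.84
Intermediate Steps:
X(j, s) = j² - 5*s
T(d, v) = 97*v + d*v (T(d, v) = d*v + 97*v = 97*v + d*v)
√(K + T(108, X(1, o))) = √(35415 + (1² - 5*14)*(97 + 108)) = √(35415 + (1 - 70)*205) = √(35415 - 69*205) = √(35415 - 14145) = √21270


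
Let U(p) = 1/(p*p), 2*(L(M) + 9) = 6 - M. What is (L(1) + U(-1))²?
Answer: 121/4 ≈ 30.250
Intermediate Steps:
L(M) = -6 - M/2 (L(M) = -9 + (6 - M)/2 = -9 + (3 - M/2) = -6 - M/2)
U(p) = p⁻² (U(p) = 1/p² = p⁻²)
(L(1) + U(-1))² = ((-6 - ½*1) + (-1)⁻²)² = ((-6 - ½) + 1)² = (-13/2 + 1)² = (-11/2)² = 121/4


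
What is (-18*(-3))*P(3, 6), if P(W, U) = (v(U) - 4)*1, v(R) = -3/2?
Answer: -297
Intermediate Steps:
v(R) = -3/2 (v(R) = -3*1/2 = -3/2)
P(W, U) = -11/2 (P(W, U) = (-3/2 - 4)*1 = -11/2*1 = -11/2)
(-18*(-3))*P(3, 6) = -18*(-3)*(-11/2) = 54*(-11/2) = -297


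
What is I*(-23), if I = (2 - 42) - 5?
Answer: 1035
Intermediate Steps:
I = -45 (I = -40 - 5 = -45)
I*(-23) = -45*(-23) = 1035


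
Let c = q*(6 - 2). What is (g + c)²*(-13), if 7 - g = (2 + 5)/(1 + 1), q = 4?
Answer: -19773/4 ≈ -4943.3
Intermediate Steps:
c = 16 (c = 4*(6 - 2) = 4*4 = 16)
g = 7/2 (g = 7 - (2 + 5)/(1 + 1) = 7 - 7/2 = 7/2 ≈ 3.5000)
(g + c)²*(-13) = (7/2 + 16)²*(-13) = (39/2)²*(-13) = (1521/4)*(-13) = -19773/4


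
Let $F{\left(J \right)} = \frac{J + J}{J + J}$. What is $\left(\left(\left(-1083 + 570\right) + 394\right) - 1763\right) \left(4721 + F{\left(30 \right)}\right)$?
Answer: $-8886804$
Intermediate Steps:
$F{\left(J \right)} = 1$ ($F{\left(J \right)} = \frac{2 J}{2 J} = 2 J \frac{1}{2 J} = 1$)
$\left(\left(\left(-1083 + 570\right) + 394\right) - 1763\right) \left(4721 + F{\left(30 \right)}\right) = \left(\left(\left(-1083 + 570\right) + 394\right) - 1763\right) \left(4721 + 1\right) = \left(\left(-513 + 394\right) - 1763\right) 4722 = \left(-119 - 1763\right) 4722 = \left(-1882\right) 4722 = -8886804$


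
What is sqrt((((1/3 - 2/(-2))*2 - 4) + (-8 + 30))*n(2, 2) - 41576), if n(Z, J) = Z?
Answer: 2*I*sqrt(93453)/3 ≈ 203.8*I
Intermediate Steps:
sqrt((((1/3 - 2/(-2))*2 - 4) + (-8 + 30))*n(2, 2) - 41576) = sqrt((((1/3 - 2/(-2))*2 - 4) + (-8 + 30))*2 - 41576) = sqrt((((1*(1/3) - 2*(-1/2))*2 - 4) + 22)*2 - 41576) = sqrt((((1/3 + 1)*2 - 4) + 22)*2 - 41576) = sqrt((((4/3)*2 - 4) + 22)*2 - 41576) = sqrt(((8/3 - 4) + 22)*2 - 41576) = sqrt((-4/3 + 22)*2 - 41576) = sqrt((62/3)*2 - 41576) = sqrt(124/3 - 41576) = sqrt(-124604/3) = 2*I*sqrt(93453)/3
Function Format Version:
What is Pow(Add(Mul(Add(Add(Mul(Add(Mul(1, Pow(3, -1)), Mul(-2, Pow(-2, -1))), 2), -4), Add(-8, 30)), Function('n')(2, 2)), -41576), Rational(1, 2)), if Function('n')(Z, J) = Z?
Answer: Mul(Rational(2, 3), I, Pow(93453, Rational(1, 2))) ≈ Mul(203.80, I)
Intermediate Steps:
Pow(Add(Mul(Add(Add(Mul(Add(Mul(1, Pow(3, -1)), Mul(-2, Pow(-2, -1))), 2), -4), Add(-8, 30)), Function('n')(2, 2)), -41576), Rational(1, 2)) = Pow(Add(Mul(Add(Add(Mul(Add(Mul(1, Pow(3, -1)), Mul(-2, Pow(-2, -1))), 2), -4), Add(-8, 30)), 2), -41576), Rational(1, 2)) = Pow(Add(Mul(Add(Add(Mul(Add(Mul(1, Rational(1, 3)), Mul(-2, Rational(-1, 2))), 2), -4), 22), 2), -41576), Rational(1, 2)) = Pow(Add(Mul(Add(Add(Mul(Add(Rational(1, 3), 1), 2), -4), 22), 2), -41576), Rational(1, 2)) = Pow(Add(Mul(Add(Add(Mul(Rational(4, 3), 2), -4), 22), 2), -41576), Rational(1, 2)) = Pow(Add(Mul(Add(Add(Rational(8, 3), -4), 22), 2), -41576), Rational(1, 2)) = Pow(Add(Mul(Add(Rational(-4, 3), 22), 2), -41576), Rational(1, 2)) = Pow(Add(Mul(Rational(62, 3), 2), -41576), Rational(1, 2)) = Pow(Add(Rational(124, 3), -41576), Rational(1, 2)) = Pow(Rational(-124604, 3), Rational(1, 2)) = Mul(Rational(2, 3), I, Pow(93453, Rational(1, 2)))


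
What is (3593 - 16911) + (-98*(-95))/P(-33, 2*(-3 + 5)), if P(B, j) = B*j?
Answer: -883643/66 ≈ -13389.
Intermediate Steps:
(3593 - 16911) + (-98*(-95))/P(-33, 2*(-3 + 5)) = (3593 - 16911) + (-98*(-95))/((-66*(-3 + 5))) = -13318 + 9310/((-66*2)) = -13318 + 9310/((-33*4)) = -13318 + 9310/(-132) = -13318 + 9310*(-1/132) = -13318 - 4655/66 = -883643/66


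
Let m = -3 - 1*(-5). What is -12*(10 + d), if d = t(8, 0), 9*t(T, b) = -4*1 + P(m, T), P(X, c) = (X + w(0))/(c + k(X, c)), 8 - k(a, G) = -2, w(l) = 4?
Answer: -1036/9 ≈ -115.11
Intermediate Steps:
m = 2 (m = -3 + 5 = 2)
k(a, G) = 10 (k(a, G) = 8 - 1*(-2) = 8 + 2 = 10)
P(X, c) = (4 + X)/(10 + c) (P(X, c) = (X + 4)/(c + 10) = (4 + X)/(10 + c))
t(T, b) = -4/9 + 2/(3*(10 + T)) (t(T, b) = (-4*1 + (4 + 2)/(10 + T))/9 = (-4 + 6/(10 + T))/9 = -4/9 + 2/(3*(10 + T)))
d = -11/27 (d = 2*(-17 - 2*8)/(9*(10 + 8)) = (2/9)*(-17 - 16)/18 = (2/9)*(1/18)*(-33) = -11/27 ≈ -0.40741)
-12*(10 + d) = -12*(10 - 11/27) = -12*259/27 = -1036/9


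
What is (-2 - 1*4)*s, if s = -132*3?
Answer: 2376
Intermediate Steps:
s = -396
(-2 - 1*4)*s = (-2 - 1*4)*(-396) = (-2 - 4)*(-396) = -6*(-396) = 2376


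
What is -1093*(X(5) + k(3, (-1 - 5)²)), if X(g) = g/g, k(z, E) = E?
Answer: -40441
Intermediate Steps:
X(g) = 1
-1093*(X(5) + k(3, (-1 - 5)²)) = -1093*(1 + (-1 - 5)²) = -1093*(1 + (-6)²) = -1093*(1 + 36) = -1093*37 = -40441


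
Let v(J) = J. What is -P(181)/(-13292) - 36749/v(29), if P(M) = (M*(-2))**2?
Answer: -121166858/96367 ≈ -1257.3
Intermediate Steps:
P(M) = 4*M**2 (P(M) = (-2*M)**2 = 4*M**2)
-P(181)/(-13292) - 36749/v(29) = -4*181**2/(-13292) - 36749/29 = -4*32761*(-1/13292) - 36749*1/29 = -1*131044*(-1/13292) - 36749/29 = -131044*(-1/13292) - 36749/29 = 32761/3323 - 36749/29 = -121166858/96367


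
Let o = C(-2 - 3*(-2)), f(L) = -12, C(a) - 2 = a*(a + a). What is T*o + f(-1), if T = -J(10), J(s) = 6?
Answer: -216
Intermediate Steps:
C(a) = 2 + 2*a² (C(a) = 2 + a*(a + a) = 2 + a*(2*a) = 2 + 2*a²)
o = 34 (o = 2 + 2*(-2 - 3*(-2))² = 2 + 2*(-2 + 6)² = 2 + 2*4² = 2 + 2*16 = 2 + 32 = 34)
T = -6 (T = -1*6 = -6)
T*o + f(-1) = -6*34 - 12 = -204 - 12 = -216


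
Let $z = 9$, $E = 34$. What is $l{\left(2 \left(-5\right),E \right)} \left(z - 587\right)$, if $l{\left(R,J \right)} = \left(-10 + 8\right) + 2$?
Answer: $0$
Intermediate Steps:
$l{\left(R,J \right)} = 0$ ($l{\left(R,J \right)} = -2 + 2 = 0$)
$l{\left(2 \left(-5\right),E \right)} \left(z - 587\right) = 0 \left(9 - 587\right) = 0 \left(-578\right) = 0$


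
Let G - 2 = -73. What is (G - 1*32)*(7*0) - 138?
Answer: -138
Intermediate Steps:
G = -71 (G = 2 - 73 = -71)
(G - 1*32)*(7*0) - 138 = (-71 - 1*32)*(7*0) - 138 = (-71 - 32)*0 - 138 = -103*0 - 138 = 0 - 138 = -138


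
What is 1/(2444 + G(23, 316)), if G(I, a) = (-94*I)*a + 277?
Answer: -1/680471 ≈ -1.4696e-6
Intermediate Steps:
G(I, a) = 277 - 94*I*a (G(I, a) = -94*I*a + 277 = 277 - 94*I*a)
1/(2444 + G(23, 316)) = 1/(2444 + (277 - 94*23*316)) = 1/(2444 + (277 - 683192)) = 1/(2444 - 682915) = 1/(-680471) = -1/680471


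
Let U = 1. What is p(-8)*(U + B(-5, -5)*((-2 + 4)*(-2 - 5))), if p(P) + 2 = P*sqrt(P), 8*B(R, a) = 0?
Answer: -2 - 16*I*sqrt(2) ≈ -2.0 - 22.627*I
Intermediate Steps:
B(R, a) = 0 (B(R, a) = (1/8)*0 = 0)
p(P) = -2 + P**(3/2) (p(P) = -2 + P*sqrt(P) = -2 + P**(3/2))
p(-8)*(U + B(-5, -5)*((-2 + 4)*(-2 - 5))) = (-2 + (-8)**(3/2))*(1 + 0*((-2 + 4)*(-2 - 5))) = (-2 - 16*I*sqrt(2))*(1 + 0*(2*(-7))) = (-2 - 16*I*sqrt(2))*(1 + 0*(-14)) = (-2 - 16*I*sqrt(2))*(1 + 0) = (-2 - 16*I*sqrt(2))*1 = -2 - 16*I*sqrt(2)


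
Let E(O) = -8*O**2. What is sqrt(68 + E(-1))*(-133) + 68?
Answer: 68 - 266*sqrt(15) ≈ -962.21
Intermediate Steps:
sqrt(68 + E(-1))*(-133) + 68 = sqrt(68 - 8*(-1)**2)*(-133) + 68 = sqrt(68 - 8*1)*(-133) + 68 = sqrt(68 - 8)*(-133) + 68 = sqrt(60)*(-133) + 68 = (2*sqrt(15))*(-133) + 68 = -266*sqrt(15) + 68 = 68 - 266*sqrt(15)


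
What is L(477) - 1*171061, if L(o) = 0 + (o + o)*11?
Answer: -160567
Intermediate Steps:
L(o) = 22*o (L(o) = 0 + (2*o)*11 = 0 + 22*o = 22*o)
L(477) - 1*171061 = 22*477 - 1*171061 = 10494 - 171061 = -160567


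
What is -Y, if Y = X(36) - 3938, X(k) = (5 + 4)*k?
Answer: 3614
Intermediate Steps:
X(k) = 9*k
Y = -3614 (Y = 9*36 - 3938 = 324 - 3938 = -3614)
-Y = -1*(-3614) = 3614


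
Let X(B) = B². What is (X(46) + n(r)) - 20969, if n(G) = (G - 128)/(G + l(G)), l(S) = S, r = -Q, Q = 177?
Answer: -6673657/354 ≈ -18852.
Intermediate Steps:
r = -177 (r = -1*177 = -177)
n(G) = (-128 + G)/(2*G) (n(G) = (G - 128)/(G + G) = (-128 + G)/((2*G)) = (-128 + G)*(1/(2*G)) = (-128 + G)/(2*G))
(X(46) + n(r)) - 20969 = (46² + (½)*(-128 - 177)/(-177)) - 20969 = (2116 + (½)*(-1/177)*(-305)) - 20969 = (2116 + 305/354) - 20969 = 749369/354 - 20969 = -6673657/354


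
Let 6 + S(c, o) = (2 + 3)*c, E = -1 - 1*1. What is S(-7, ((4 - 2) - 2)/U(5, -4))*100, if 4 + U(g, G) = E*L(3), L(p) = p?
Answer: -4100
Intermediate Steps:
E = -2 (E = -1 - 1 = -2)
U(g, G) = -10 (U(g, G) = -4 - 2*3 = -4 - 6 = -10)
S(c, o) = -6 + 5*c (S(c, o) = -6 + (2 + 3)*c = -6 + 5*c)
S(-7, ((4 - 2) - 2)/U(5, -4))*100 = (-6 + 5*(-7))*100 = (-6 - 35)*100 = -41*100 = -4100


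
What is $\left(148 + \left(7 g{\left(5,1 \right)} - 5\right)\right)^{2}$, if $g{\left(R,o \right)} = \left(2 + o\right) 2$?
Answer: $34225$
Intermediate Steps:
$g{\left(R,o \right)} = 4 + 2 o$
$\left(148 + \left(7 g{\left(5,1 \right)} - 5\right)\right)^{2} = \left(148 - \left(5 - 7 \left(4 + 2 \cdot 1\right)\right)\right)^{2} = \left(148 - \left(5 - 7 \left(4 + 2\right)\right)\right)^{2} = \left(148 + \left(7 \cdot 6 - 5\right)\right)^{2} = \left(148 + \left(42 - 5\right)\right)^{2} = \left(148 + 37\right)^{2} = 185^{2} = 34225$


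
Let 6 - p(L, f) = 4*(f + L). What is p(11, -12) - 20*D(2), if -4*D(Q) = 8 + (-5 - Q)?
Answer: 15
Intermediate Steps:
D(Q) = -¾ + Q/4 (D(Q) = -(8 + (-5 - Q))/4 = -(3 - Q)/4 = -¾ + Q/4)
p(L, f) = 6 - 4*L - 4*f (p(L, f) = 6 - 4*(f + L) = 6 - 4*(L + f) = 6 - (4*L + 4*f) = 6 + (-4*L - 4*f) = 6 - 4*L - 4*f)
p(11, -12) - 20*D(2) = (6 - 4*11 - 4*(-12)) - 20*(-¾ + (¼)*2) = (6 - 44 + 48) - 20*(-¾ + ½) = 10 - 20*(-¼) = 10 + 5 = 15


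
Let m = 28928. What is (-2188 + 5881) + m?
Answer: 32621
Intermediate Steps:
(-2188 + 5881) + m = (-2188 + 5881) + 28928 = 3693 + 28928 = 32621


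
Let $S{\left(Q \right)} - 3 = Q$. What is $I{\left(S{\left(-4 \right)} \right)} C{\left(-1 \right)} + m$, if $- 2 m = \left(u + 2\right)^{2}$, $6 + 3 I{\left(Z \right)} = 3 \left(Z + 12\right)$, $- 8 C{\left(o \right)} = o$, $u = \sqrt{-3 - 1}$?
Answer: $\frac{9}{8} - 4 i \approx 1.125 - 4.0 i$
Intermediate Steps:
$u = 2 i$ ($u = \sqrt{-4} = 2 i \approx 2.0 i$)
$C{\left(o \right)} = - \frac{o}{8}$
$S{\left(Q \right)} = 3 + Q$
$I{\left(Z \right)} = 10 + Z$ ($I{\left(Z \right)} = -2 + \frac{3 \left(Z + 12\right)}{3} = -2 + \frac{3 \left(12 + Z\right)}{3} = -2 + \frac{36 + 3 Z}{3} = -2 + \left(12 + Z\right) = 10 + Z$)
$m = - \frac{\left(2 + 2 i\right)^{2}}{2}$ ($m = - \frac{\left(2 i + 2\right)^{2}}{2} = - \frac{\left(2 + 2 i\right)^{2}}{2} \approx - 4.0 i$)
$I{\left(S{\left(-4 \right)} \right)} C{\left(-1 \right)} + m = \left(10 + \left(3 - 4\right)\right) \left(\left(- \frac{1}{8}\right) \left(-1\right)\right) - 4 i = \left(10 - 1\right) \frac{1}{8} - 4 i = 9 \cdot \frac{1}{8} - 4 i = \frac{9}{8} - 4 i$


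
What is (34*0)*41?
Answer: 0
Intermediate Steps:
(34*0)*41 = 0*41 = 0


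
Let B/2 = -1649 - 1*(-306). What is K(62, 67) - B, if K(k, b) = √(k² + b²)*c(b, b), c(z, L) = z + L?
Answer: 2686 + 134*√8333 ≈ 14918.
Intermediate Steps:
B = -2686 (B = 2*(-1649 - 1*(-306)) = 2*(-1649 + 306) = 2*(-1343) = -2686)
c(z, L) = L + z
K(k, b) = 2*b*√(b² + k²) (K(k, b) = √(k² + b²)*(b + b) = √(b² + k²)*(2*b) = 2*b*√(b² + k²))
K(62, 67) - B = 2*67*√(67² + 62²) - 1*(-2686) = 2*67*√(4489 + 3844) + 2686 = 2*67*√8333 + 2686 = 134*√8333 + 2686 = 2686 + 134*√8333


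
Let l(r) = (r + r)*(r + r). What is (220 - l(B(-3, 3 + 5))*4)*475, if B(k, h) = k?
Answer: 36100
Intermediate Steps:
l(r) = 4*r² (l(r) = (2*r)*(2*r) = 4*r²)
(220 - l(B(-3, 3 + 5))*4)*475 = (220 - 4*(-3)²*4)*475 = (220 - 4*9*4)*475 = (220 - 1*36*4)*475 = (220 - 36*4)*475 = (220 - 144)*475 = 76*475 = 36100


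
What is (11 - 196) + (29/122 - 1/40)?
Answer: -450881/2440 ≈ -184.79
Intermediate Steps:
(11 - 196) + (29/122 - 1/40) = -185 + (29*(1/122) - 1*1/40) = -185 + (29/122 - 1/40) = -185 + 519/2440 = -450881/2440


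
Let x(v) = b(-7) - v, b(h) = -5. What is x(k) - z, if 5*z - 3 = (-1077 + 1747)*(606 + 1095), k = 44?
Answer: -1139918/5 ≈ -2.2798e+5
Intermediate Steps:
x(v) = -5 - v
z = 1139673/5 (z = 3/5 + ((-1077 + 1747)*(606 + 1095))/5 = 3/5 + (670*1701)/5 = 3/5 + (1/5)*1139670 = 3/5 + 227934 = 1139673/5 ≈ 2.2793e+5)
x(k) - z = (-5 - 1*44) - 1*1139673/5 = (-5 - 44) - 1139673/5 = -49 - 1139673/5 = -1139918/5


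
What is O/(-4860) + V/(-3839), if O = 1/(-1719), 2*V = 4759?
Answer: -19879148191/32072311260 ≈ -0.61982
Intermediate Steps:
V = 4759/2 (V = (1/2)*4759 = 4759/2 ≈ 2379.5)
O = -1/1719 ≈ -0.00058173
O/(-4860) + V/(-3839) = -1/1719/(-4860) + (4759/2)/(-3839) = -1/1719*(-1/4860) + (4759/2)*(-1/3839) = 1/8354340 - 4759/7678 = -19879148191/32072311260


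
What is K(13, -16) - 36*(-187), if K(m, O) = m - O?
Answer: 6761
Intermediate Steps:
K(13, -16) - 36*(-187) = (13 - 1*(-16)) - 36*(-187) = (13 + 16) + 6732 = 29 + 6732 = 6761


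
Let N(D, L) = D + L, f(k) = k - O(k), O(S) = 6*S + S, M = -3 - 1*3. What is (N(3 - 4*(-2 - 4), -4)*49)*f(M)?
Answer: 40572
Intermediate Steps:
M = -6 (M = -3 - 3 = -6)
O(S) = 7*S
f(k) = -6*k (f(k) = k - 7*k = -6*k)
(N(3 - 4*(-2 - 4), -4)*49)*f(M) = (((3 - 4*(-2 - 4)) - 4)*49)*(-6*(-6)) = (((3 - 4*(-6)) - 4)*49)*36 = (((3 + 24) - 4)*49)*36 = ((27 - 4)*49)*36 = (23*49)*36 = 1127*36 = 40572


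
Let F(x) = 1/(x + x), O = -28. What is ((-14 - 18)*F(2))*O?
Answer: 224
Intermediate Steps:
F(x) = 1/(2*x)
((-14 - 18)*F(2))*O = ((-14 - 18)*((½)/2))*(-28) = -16/2*(-28) = -32*¼*(-28) = -8*(-28) = 224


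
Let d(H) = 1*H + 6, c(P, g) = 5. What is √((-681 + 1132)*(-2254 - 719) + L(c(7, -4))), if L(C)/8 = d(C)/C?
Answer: I*√33520135/5 ≈ 1157.9*I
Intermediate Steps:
d(H) = 6 + H (d(H) = H + 6 = 6 + H)
L(C) = 8*(6 + C)/C (L(C) = 8*((6 + C)/C) = 8*(6 + C)/C)
√((-681 + 1132)*(-2254 - 719) + L(c(7, -4))) = √((-681 + 1132)*(-2254 - 719) + (8 + 48/5)) = √(451*(-2973) + (8 + 48*(⅕))) = √(-1340823 + (8 + 48/5)) = √(-1340823 + 88/5) = √(-6704027/5) = I*√33520135/5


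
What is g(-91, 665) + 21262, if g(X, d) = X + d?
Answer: 21836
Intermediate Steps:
g(-91, 665) + 21262 = (-91 + 665) + 21262 = 574 + 21262 = 21836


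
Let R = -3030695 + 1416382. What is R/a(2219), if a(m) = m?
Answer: -1614313/2219 ≈ -727.50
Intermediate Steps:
R = -1614313
R/a(2219) = -1614313/2219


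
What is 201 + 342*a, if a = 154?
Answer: 52869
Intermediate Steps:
201 + 342*a = 201 + 342*154 = 201 + 52668 = 52869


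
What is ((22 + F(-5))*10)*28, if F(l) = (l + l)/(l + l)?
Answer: 6440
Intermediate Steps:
F(l) = 1 (F(l) = (2*l)/((2*l)) = (2*l)*(1/(2*l)) = 1)
((22 + F(-5))*10)*28 = ((22 + 1)*10)*28 = (23*10)*28 = 230*28 = 6440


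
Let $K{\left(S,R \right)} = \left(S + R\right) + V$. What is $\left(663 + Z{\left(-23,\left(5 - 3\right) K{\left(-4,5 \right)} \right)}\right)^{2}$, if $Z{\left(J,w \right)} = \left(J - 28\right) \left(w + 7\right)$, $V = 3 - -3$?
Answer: $166464$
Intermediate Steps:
$V = 6$ ($V = 3 + 3 = 6$)
$K{\left(S,R \right)} = 6 + R + S$ ($K{\left(S,R \right)} = \left(S + R\right) + 6 = \left(R + S\right) + 6 = 6 + R + S$)
$Z{\left(J,w \right)} = \left(-28 + J\right) \left(7 + w\right)$ ($Z{\left(J,w \right)} = \left(J - 28\right) \left(7 + w\right) = \left(-28 + J\right) \left(7 + w\right)$)
$\left(663 + Z{\left(-23,\left(5 - 3\right) K{\left(-4,5 \right)} \right)}\right)^{2} = \left(663 - \left(357 + 51 \left(5 - 3\right) \left(6 + 5 - 4\right)\right)\right)^{2} = \left(663 - \left(357 + 51 \cdot 2 \cdot 7\right)\right)^{2} = \left(663 - 1071\right)^{2} = \left(-408\right)^{2} = 166464$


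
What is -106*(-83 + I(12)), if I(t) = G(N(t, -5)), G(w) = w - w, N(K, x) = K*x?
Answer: 8798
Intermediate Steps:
G(w) = 0
I(t) = 0
-106*(-83 + I(12)) = -106*(-83 + 0) = -106*(-83) = 8798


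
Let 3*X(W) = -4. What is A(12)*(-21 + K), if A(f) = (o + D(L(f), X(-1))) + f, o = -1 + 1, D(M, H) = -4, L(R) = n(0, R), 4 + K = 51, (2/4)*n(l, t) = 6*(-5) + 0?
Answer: 208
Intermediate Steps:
X(W) = -4/3 (X(W) = (⅓)*(-4) = -4/3)
n(l, t) = -60 (n(l, t) = 2*(6*(-5) + 0) = 2*(-30 + 0) = 2*(-30) = -60)
K = 47 (K = -4 + 51 = 47)
L(R) = -60
o = 0
A(f) = -4 + f (A(f) = (0 - 4) + f = -4 + f)
A(12)*(-21 + K) = (-4 + 12)*(-21 + 47) = 8*26 = 208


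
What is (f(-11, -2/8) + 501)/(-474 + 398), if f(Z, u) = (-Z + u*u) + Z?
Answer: -8017/1216 ≈ -6.5929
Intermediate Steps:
f(Z, u) = u**2 (f(Z, u) = (-Z + u**2) + Z = (u**2 - Z) + Z = u**2)
(f(-11, -2/8) + 501)/(-474 + 398) = ((-2/8)**2 + 501)/(-474 + 398) = ((-2*1/8)**2 + 501)/(-76) = ((-1/4)**2 + 501)*(-1/76) = (1/16 + 501)*(-1/76) = (8017/16)*(-1/76) = -8017/1216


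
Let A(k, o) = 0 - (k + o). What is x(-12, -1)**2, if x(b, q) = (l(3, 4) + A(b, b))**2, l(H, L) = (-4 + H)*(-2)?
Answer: 456976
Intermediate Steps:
A(k, o) = -k - o (A(k, o) = 0 + (-k - o) = -k - o)
l(H, L) = 8 - 2*H
x(b, q) = (2 - 2*b)**2 (x(b, q) = ((8 - 2*3) + (-b - b))**2 = ((8 - 6) - 2*b)**2 = (2 - 2*b)**2)
x(-12, -1)**2 = (4*(-1 - 12)**2)**2 = (4*(-13)**2)**2 = (4*169)**2 = 676**2 = 456976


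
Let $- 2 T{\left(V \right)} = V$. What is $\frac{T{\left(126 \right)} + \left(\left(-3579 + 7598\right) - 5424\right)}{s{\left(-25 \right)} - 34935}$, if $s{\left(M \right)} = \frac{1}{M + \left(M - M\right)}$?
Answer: $\frac{9175}{218344} \approx 0.042021$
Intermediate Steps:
$T{\left(V \right)} = - \frac{V}{2}$
$s{\left(M \right)} = \frac{1}{M}$ ($s{\left(M \right)} = \frac{1}{M + 0} = \frac{1}{M}$)
$\frac{T{\left(126 \right)} + \left(\left(-3579 + 7598\right) - 5424\right)}{s{\left(-25 \right)} - 34935} = \frac{\left(- \frac{1}{2}\right) 126 + \left(\left(-3579 + 7598\right) - 5424\right)}{\frac{1}{-25} - 34935} = \frac{-63 + \left(4019 - 5424\right)}{- \frac{1}{25} - 34935} = \frac{-63 - 1405}{- \frac{873376}{25}} = \left(-1468\right) \left(- \frac{25}{873376}\right) = \frac{9175}{218344}$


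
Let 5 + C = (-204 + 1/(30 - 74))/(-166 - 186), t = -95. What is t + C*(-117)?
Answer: 6538811/15488 ≈ 422.19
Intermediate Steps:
C = -68463/15488 (C = -5 + (-204 + 1/(30 - 74))/(-166 - 186) = -5 + (-204 + 1/(-44))/(-352) = -5 + (-204 - 1/44)*(-1/352) = -5 - 8977/44*(-1/352) = -5 + 8977/15488 = -68463/15488 ≈ -4.4204)
t + C*(-117) = -95 - 68463/15488*(-117) = -95 + 8010171/15488 = 6538811/15488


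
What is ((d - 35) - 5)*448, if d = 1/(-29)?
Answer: -520128/29 ≈ -17935.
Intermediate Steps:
d = -1/29 ≈ -0.034483
((d - 35) - 5)*448 = ((-1/29 - 35) - 5)*448 = (-1016/29 - 5)*448 = -1161/29*448 = -520128/29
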